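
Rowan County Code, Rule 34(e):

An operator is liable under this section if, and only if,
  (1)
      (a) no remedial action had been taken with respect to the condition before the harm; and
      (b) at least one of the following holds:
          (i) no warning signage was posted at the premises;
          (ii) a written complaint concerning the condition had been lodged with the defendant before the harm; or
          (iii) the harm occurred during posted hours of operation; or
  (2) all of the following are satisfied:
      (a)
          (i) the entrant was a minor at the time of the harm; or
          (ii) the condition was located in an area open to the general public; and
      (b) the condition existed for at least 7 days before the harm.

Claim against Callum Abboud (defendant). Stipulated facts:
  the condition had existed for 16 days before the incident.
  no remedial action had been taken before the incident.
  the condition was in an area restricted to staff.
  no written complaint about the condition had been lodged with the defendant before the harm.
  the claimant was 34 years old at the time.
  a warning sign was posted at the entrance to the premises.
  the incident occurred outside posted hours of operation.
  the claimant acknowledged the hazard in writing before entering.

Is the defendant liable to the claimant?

(a) no remedial action — satisfied.
(i) no signage posted — fails.
(ii) complaint lodged — not met.
(iii) during posted hours — fails.
(b) = F OR F OR F = false.
(1): T AND F → false.
(i) entrant a minor — not satisfied.
(ii) public area — not met.
(a) = F OR F = false.
(b) condition ≥7 days old — holds.
(2): F AND T → false.
Overall = F OR F = false.

No — not liable.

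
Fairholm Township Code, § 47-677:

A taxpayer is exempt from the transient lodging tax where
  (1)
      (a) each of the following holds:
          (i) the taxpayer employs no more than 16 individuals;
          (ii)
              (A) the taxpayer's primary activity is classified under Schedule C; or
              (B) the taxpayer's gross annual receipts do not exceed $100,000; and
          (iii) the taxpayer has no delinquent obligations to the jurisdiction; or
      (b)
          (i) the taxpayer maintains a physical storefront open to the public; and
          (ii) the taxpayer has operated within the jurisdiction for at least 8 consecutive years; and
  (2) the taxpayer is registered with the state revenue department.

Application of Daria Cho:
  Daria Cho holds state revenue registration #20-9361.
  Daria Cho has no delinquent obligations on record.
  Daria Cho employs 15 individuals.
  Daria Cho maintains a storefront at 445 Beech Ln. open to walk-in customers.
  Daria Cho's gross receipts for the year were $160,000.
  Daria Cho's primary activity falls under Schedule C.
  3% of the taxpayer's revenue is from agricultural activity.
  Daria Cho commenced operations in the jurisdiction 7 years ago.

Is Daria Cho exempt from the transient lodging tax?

Yes — exempt.

(i) ≤ 16 employees — satisfied.
(A) Schedule C activity — holds.
(B) receipts ≤ $100,000 — not satisfied.
(ii) = T OR F = true.
(iii) no delinquency — holds.
(a) = T AND T AND T = true.
(i) has storefront — met.
(ii) ≥ 8 yrs in jurisdiction — fails.
(b): T AND F → false.
(1): T OR F → true.
(2) state-registered — satisfied.
Overall = T AND T = true.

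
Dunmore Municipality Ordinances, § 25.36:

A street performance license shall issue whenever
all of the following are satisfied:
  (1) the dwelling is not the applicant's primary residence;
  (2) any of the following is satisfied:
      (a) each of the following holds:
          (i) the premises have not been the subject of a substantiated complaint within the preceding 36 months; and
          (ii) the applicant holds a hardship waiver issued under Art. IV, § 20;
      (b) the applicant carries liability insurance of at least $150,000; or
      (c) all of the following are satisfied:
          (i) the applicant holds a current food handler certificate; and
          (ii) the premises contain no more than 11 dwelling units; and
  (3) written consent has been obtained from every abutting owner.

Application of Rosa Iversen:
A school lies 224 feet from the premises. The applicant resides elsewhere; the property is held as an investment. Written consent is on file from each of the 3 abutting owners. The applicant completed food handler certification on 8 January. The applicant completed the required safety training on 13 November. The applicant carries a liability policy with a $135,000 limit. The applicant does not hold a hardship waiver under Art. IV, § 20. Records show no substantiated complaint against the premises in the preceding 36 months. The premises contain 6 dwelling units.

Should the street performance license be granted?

Yes — granted.

(1) not (primary residence) — met.
(i) no complaint in 36 mo. — satisfied.
(ii) hardship waiver — not met.
So (a) is not satisfied (T AND F).
(b) insurance ≥ $150,000 — fails.
(i) food handler cert. — holds.
(ii) ≤ 11 units — holds.
So (c) is satisfied (T AND T).
So (2) is satisfied (F OR F OR T).
(3) all abutters consent — holds.
Overall: T AND T AND T → true.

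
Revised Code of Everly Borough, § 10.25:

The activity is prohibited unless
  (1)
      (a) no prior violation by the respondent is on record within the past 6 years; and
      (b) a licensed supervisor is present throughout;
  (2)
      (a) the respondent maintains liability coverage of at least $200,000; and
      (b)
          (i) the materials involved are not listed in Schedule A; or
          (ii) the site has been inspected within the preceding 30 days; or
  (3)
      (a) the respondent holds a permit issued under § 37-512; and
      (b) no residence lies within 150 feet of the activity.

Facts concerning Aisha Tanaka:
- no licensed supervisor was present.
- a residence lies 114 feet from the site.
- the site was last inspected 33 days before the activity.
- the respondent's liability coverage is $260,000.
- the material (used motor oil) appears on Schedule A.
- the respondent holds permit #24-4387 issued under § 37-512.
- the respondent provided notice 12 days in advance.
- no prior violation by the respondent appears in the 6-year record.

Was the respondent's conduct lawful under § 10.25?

(a) no prior violation — holds.
(b) supervisor present — not met.
(1) = T AND F = false.
(a) coverage ≥ $200,000 — holds.
(i) not (Schedule A material) — not met.
(ii) site inspected — fails.
(b) = F OR F = false.
(2) = T AND F = false.
(a) holds permit — met.
(b) no residence in 150 ft — fails.
(3) = T AND F = false.
So Overall is not satisfied (F OR F OR F).

No — unlawful.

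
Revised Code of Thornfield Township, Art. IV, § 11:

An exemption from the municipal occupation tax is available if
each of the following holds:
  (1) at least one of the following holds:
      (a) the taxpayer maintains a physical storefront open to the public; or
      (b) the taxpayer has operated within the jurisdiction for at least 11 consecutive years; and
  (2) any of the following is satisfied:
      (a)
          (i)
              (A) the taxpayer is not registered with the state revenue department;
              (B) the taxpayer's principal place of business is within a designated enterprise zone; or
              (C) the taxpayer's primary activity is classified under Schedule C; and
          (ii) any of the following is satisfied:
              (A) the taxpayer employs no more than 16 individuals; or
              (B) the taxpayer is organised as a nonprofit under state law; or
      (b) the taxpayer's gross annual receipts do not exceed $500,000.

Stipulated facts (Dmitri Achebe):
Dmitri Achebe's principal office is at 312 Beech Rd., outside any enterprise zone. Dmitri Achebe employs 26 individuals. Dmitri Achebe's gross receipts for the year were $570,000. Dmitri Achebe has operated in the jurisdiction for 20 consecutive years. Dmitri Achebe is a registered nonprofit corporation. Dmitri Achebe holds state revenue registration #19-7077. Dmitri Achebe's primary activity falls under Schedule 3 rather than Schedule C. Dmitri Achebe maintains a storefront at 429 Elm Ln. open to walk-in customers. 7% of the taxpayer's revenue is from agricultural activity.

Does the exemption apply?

No — not exempt.

(a) has storefront — satisfied.
(b) ≥ 11 yrs in jurisdiction — met.
(1) = T OR T = true.
(A) not (state-registered) — not met.
(B) in enterprise zone — not met.
(C) Schedule C activity — fails.
So (i) is not satisfied (F OR F OR F).
(A) ≤ 16 employees — fails.
(B) nonprofit — holds.
(ii) = F OR T = true.
So (a) is not satisfied (F AND T).
(b) receipts ≤ $500,000 — not met.
(2) = F OR F = false.
Overall: T AND F → false.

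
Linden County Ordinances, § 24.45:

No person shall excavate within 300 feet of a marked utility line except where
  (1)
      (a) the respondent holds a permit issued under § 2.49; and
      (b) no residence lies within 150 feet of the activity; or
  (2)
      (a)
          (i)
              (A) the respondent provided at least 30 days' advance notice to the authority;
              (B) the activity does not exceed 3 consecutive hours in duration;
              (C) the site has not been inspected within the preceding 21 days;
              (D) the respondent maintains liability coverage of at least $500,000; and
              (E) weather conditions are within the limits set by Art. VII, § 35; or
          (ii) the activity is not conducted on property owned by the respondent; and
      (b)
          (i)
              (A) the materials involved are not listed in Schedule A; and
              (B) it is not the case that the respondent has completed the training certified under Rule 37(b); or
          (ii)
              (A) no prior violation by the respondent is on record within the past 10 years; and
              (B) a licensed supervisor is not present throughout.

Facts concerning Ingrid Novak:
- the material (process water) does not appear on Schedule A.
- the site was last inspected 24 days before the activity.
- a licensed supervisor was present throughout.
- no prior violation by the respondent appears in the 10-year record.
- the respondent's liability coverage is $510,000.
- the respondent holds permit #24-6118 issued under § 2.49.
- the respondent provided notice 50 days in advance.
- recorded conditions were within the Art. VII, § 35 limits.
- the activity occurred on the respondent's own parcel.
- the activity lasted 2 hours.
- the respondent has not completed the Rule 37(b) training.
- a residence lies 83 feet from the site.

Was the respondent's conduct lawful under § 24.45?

Yes — lawful.

(a) holds permit — holds.
(b) no residence in 150 ft — not satisfied.
So (1) is not satisfied (T AND F).
(A) ≥30 days' notice — holds.
(B) ≤ 3 hrs duration — holds.
(C) not (site inspected) — satisfied.
(D) coverage ≥ $500,000 — satisfied.
(E) weather ok — holds.
(i) = T AND T AND T AND T AND T = true.
(ii) not (own property) — not satisfied.
(a): T OR F → true.
(A) not (Schedule A material) — met.
(B) not (training certified) — holds.
(i) = T AND T = true.
(A) no prior violation — holds.
(B) not (supervisor present) — fails.
(ii) = T AND F = false.
(b): T OR F → true.
(2) = T AND T = true.
Overall = F OR T = true.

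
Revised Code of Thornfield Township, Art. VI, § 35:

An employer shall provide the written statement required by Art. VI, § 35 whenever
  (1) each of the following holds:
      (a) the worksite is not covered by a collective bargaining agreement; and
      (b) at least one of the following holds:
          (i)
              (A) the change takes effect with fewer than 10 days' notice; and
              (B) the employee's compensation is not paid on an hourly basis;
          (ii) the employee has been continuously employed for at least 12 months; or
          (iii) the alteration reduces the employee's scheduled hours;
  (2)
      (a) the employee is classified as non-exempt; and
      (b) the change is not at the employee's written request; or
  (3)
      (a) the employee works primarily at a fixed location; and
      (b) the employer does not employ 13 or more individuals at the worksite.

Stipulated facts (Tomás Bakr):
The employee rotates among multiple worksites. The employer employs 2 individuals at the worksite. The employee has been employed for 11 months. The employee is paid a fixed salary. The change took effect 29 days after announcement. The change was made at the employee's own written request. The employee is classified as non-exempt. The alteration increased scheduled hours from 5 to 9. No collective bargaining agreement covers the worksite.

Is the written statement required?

(a) no CBA — holds.
(A) < 10 days' notice — not met.
(B) not (hourly-paid) — satisfied.
So (i) is not satisfied (F AND T).
(ii) tenure ≥ 12 mo. — not satisfied.
(iii) hours reduced — fails.
(b): F OR F OR F → false.
So (1) is not satisfied (T AND F).
(a) non-exempt — holds.
(b) not employee-requested — not met.
(2) = T AND F = false.
(a) fixed location — not met.
(b) not (≥ 13 at site) — holds.
(3) = F AND T = false.
Overall: F OR F OR F → false.

No — not required.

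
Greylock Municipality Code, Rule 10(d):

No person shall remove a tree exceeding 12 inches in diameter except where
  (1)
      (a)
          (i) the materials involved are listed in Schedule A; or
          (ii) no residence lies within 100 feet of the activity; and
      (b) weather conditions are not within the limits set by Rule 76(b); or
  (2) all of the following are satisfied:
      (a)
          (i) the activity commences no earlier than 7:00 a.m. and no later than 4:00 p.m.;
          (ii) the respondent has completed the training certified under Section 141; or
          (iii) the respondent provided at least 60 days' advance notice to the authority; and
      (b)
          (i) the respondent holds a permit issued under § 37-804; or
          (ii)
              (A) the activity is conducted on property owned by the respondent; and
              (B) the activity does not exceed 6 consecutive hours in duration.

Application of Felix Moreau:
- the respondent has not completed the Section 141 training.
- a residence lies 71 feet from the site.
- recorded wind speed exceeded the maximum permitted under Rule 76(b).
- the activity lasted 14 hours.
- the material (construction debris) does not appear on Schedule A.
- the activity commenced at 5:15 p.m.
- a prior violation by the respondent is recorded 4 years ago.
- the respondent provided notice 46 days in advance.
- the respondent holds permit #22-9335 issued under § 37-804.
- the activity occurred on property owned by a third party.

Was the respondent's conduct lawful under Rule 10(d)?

(i) Schedule A material — fails.
(ii) no residence in 100 ft — fails.
(a): F OR F → false.
(b) not (weather ok) — met.
(1) = F AND T = false.
(i) start within hours — not met.
(ii) training certified — not met.
(iii) ≥60 days' notice — not satisfied.
So (a) is not satisfied (F OR F OR F).
(i) holds permit — satisfied.
(A) own property — not satisfied.
(B) ≤ 6 hrs duration — fails.
So (ii) is not satisfied (F AND F).
So (b) is satisfied (T OR F).
So (2) is not satisfied (F AND T).
Overall = F OR F = false.

No — unlawful.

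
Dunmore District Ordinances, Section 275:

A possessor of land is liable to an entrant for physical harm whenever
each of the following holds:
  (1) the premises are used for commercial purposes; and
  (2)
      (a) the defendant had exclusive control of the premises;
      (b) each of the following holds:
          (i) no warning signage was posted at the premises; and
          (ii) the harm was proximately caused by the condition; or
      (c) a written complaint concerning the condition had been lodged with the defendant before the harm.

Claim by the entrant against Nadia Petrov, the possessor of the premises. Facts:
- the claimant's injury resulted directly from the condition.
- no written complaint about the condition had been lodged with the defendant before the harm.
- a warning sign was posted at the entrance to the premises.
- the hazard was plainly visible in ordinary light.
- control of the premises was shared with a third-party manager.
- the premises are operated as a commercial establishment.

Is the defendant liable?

(1) commercial use — satisfied.
(a) exclusive control — not met.
(i) no signage posted — not met.
(ii) proximate cause — satisfied.
(b): F AND T → false.
(c) complaint lodged — fails.
(2) = F OR F OR F = false.
So Overall is not satisfied (T AND F).

No — not liable.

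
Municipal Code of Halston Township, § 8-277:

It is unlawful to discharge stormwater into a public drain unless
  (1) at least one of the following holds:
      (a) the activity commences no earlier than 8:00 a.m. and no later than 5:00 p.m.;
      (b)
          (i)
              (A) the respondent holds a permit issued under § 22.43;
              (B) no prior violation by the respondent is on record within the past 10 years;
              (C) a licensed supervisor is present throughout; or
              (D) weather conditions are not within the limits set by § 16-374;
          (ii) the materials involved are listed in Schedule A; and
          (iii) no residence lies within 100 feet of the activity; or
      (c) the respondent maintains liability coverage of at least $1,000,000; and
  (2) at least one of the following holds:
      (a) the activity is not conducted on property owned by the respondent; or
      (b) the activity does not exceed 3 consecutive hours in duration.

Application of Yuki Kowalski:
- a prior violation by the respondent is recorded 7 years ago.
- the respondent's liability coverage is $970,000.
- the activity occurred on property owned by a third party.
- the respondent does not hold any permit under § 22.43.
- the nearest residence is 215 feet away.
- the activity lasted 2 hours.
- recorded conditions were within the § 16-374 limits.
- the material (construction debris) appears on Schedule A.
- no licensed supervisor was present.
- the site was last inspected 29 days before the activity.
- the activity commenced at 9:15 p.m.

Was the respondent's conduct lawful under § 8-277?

(a) start within hours — not met.
(A) holds permit — fails.
(B) no prior violation — not satisfied.
(C) supervisor present — fails.
(D) not (weather ok) — not met.
(i): F OR F OR F OR F → false.
(ii) Schedule A material — met.
(iii) no residence in 100 ft — met.
(b): F AND T AND T → false.
(c) coverage ≥ $1,000,000 — not satisfied.
So (1) is not satisfied (F OR F OR F).
(a) not (own property) — holds.
(b) ≤ 3 hrs duration — met.
So (2) is satisfied (T OR T).
Overall = F AND T = false.

No — unlawful.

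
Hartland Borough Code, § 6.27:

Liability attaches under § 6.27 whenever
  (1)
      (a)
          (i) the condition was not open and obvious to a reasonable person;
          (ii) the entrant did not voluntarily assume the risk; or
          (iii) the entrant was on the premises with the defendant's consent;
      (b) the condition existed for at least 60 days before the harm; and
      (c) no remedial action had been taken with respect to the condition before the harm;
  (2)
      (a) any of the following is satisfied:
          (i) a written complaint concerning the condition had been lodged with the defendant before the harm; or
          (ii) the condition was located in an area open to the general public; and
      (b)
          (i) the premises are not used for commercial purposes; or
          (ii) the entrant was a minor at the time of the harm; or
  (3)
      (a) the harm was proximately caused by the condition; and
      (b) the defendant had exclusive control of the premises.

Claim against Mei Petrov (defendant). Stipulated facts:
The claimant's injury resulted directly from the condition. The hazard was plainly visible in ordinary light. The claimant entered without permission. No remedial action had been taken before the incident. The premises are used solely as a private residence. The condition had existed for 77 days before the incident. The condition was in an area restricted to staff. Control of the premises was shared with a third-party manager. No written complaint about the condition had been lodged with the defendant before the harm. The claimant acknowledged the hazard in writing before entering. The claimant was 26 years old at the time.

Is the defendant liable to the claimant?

(i) not open/obvious — not met.
(ii) no assumed risk — fails.
(iii) consent to enter — not satisfied.
(a): F OR F OR F → false.
(b) condition ≥60 days old — holds.
(c) no remedial action — holds.
So (1) is not satisfied (F AND T AND T).
(i) complaint lodged — not met.
(ii) public area — not satisfied.
(a) = F OR F = false.
(i) not (commercial use) — satisfied.
(ii) entrant a minor — not satisfied.
(b) = T OR F = true.
(2): F AND T → false.
(a) proximate cause — holds.
(b) exclusive control — not satisfied.
So (3) is not satisfied (T AND F).
Overall: F OR F OR F → false.

No — not liable.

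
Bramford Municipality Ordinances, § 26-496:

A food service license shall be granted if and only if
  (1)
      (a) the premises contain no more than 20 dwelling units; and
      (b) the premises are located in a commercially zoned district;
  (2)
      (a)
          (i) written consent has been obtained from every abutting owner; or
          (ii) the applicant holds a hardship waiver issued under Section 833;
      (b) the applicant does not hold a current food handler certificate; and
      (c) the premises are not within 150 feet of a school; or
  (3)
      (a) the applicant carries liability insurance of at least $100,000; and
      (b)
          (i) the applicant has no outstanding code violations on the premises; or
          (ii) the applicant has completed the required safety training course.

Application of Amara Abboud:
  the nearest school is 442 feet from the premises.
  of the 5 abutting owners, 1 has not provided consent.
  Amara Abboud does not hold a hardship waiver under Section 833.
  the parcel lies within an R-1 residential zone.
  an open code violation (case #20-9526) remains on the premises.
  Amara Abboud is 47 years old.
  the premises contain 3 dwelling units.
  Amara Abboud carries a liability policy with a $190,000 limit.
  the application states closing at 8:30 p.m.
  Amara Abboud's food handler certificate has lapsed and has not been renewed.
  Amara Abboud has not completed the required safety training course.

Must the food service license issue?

(a) ≤ 20 units — satisfied.
(b) commercially zoned — not met.
(1) = T AND F = false.
(i) all abutters consent — not met.
(ii) hardship waiver — not met.
(a) = F OR F = false.
(b) not (food handler cert.) — holds.
(c) ≥150 ft from school — met.
(2) = F AND T AND T = false.
(a) insurance ≥ $100,000 — satisfied.
(i) no code violations — not met.
(ii) safety training — fails.
(b) = F OR F = false.
So (3) is not satisfied (T AND F).
Overall: F OR F OR F → false.

No — denied.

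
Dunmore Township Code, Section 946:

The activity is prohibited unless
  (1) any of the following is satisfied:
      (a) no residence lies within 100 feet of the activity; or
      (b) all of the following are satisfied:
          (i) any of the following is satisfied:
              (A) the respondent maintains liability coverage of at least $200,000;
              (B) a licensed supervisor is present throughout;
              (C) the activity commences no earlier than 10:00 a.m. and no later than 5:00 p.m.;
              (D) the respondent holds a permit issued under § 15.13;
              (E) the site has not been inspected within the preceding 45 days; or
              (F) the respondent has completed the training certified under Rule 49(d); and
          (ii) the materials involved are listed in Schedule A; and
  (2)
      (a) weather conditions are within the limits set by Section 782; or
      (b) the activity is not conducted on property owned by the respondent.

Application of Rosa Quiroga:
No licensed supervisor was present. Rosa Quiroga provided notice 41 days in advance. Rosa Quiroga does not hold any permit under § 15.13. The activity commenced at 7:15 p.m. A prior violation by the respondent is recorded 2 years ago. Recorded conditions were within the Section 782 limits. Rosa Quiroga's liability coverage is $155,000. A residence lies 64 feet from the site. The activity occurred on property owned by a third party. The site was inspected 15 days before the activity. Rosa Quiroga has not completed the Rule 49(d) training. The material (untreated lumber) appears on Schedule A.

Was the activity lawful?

No — unlawful.

(a) no residence in 100 ft — fails.
(A) coverage ≥ $200,000 — not met.
(B) supervisor present — not met.
(C) start within hours — fails.
(D) holds permit — not met.
(E) not (site inspected) — not met.
(F) training certified — not met.
(i) = F OR F OR F OR F OR F OR F = false.
(ii) Schedule A material — satisfied.
(b) = F AND T = false.
(1) = F OR F = false.
(a) weather ok — holds.
(b) not (own property) — holds.
So (2) is satisfied (T OR T).
Overall: F AND T → false.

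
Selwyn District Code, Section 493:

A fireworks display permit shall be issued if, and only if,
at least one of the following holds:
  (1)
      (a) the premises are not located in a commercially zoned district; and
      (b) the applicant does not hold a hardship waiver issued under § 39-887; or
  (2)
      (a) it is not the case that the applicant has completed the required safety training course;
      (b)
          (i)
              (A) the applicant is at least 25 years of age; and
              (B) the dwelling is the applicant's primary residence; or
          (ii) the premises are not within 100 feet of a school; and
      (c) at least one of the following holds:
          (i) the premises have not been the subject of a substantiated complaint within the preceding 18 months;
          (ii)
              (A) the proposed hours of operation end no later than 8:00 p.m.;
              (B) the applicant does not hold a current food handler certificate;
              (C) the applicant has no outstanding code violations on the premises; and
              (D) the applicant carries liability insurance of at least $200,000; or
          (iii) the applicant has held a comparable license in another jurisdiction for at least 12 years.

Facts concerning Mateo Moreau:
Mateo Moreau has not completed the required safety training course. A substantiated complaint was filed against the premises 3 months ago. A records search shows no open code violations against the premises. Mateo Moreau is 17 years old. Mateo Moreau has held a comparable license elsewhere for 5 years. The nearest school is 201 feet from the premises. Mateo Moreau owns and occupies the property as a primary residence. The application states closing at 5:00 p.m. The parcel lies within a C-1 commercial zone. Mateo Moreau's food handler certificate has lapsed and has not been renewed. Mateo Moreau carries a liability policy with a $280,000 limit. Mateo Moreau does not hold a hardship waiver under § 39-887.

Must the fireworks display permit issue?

Yes — granted.

(a) not (commercially zoned) — not met.
(b) not (hardship waiver) — holds.
So (1) is not satisfied (F AND T).
(a) not (safety training) — met.
(A) age ≥ 25 — not satisfied.
(B) primary residence — met.
(i) = F AND T = false.
(ii) ≥100 ft from school — satisfied.
So (b) is satisfied (F OR T).
(i) no complaint in 18 mo. — not met.
(A) closes by 8 p.m. — holds.
(B) not (food handler cert.) — satisfied.
(C) no code violations — met.
(D) insurance ≥ $200,000 — met.
So (ii) is satisfied (T AND T AND T AND T).
(iii) prior license ≥ 12 yr — not satisfied.
So (c) is satisfied (F OR T OR F).
(2): T AND T AND T → true.
So Overall is satisfied (F OR T).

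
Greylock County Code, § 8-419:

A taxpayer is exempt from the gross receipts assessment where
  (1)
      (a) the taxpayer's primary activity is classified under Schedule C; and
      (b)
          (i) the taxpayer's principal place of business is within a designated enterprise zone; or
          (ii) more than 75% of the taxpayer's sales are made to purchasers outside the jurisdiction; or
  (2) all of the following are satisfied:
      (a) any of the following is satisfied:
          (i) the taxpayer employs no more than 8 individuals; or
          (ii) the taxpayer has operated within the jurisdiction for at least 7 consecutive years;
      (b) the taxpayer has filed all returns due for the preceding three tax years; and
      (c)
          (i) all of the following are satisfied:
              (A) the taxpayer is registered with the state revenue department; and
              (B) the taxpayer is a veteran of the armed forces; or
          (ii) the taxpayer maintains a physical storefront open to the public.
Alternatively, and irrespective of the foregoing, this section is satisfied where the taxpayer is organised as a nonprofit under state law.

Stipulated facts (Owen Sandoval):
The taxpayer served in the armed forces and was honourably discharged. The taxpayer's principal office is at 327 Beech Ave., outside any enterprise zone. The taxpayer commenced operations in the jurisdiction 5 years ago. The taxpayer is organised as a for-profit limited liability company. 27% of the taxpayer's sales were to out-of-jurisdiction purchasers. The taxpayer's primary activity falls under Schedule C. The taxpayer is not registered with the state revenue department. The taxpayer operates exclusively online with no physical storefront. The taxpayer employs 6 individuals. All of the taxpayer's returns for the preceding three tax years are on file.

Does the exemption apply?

No — not exempt.

(a) Schedule C activity — holds.
(i) in enterprise zone — not satisfied.
(ii) >75% out-of-jur. sales — not met.
So (b) is not satisfied (F OR F).
So (1) is not satisfied (T AND F).
(i) ≤ 8 employees — holds.
(ii) ≥ 7 yrs in jurisdiction — not met.
(a) = T OR F = true.
(b) returns current — holds.
(A) state-registered — not satisfied.
(B) veteran — met.
(i): F AND T → false.
(ii) has storefront — not satisfied.
So (c) is not satisfied (F OR F).
(2) = T AND T AND F = false.
Overall = F OR F = false.
Exception (nonprofit) — not satisfied.
Result: main false OR exception false → false.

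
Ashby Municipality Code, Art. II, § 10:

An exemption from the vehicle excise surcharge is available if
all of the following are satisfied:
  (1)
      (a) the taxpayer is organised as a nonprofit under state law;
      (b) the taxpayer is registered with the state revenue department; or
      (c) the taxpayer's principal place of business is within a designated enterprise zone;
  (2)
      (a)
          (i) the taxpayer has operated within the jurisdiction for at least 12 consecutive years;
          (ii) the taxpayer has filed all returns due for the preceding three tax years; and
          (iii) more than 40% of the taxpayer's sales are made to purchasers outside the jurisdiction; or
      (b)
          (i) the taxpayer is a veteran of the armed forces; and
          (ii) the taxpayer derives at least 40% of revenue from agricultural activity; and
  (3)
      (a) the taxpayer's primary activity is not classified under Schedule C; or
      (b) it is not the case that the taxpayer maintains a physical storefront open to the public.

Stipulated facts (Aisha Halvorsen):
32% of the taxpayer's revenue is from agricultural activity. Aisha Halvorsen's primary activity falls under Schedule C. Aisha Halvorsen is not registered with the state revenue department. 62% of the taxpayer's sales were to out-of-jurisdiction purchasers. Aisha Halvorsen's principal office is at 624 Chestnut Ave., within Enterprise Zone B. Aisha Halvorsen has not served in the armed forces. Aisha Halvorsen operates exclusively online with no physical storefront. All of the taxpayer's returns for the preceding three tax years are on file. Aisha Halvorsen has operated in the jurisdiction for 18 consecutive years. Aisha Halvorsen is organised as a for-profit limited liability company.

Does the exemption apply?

Yes — exempt.

(a) nonprofit — not met.
(b) state-registered — fails.
(c) in enterprise zone — met.
(1) = F OR F OR T = true.
(i) ≥ 12 yrs in jurisdiction — holds.
(ii) returns current — holds.
(iii) >40% out-of-jur. sales — met.
(a) = T AND T AND T = true.
(i) veteran — not satisfied.
(ii) ≥40% agricultural — fails.
(b) = F AND F = false.
(2) = T OR F = true.
(a) not (Schedule C activity) — not satisfied.
(b) not (has storefront) — met.
(3) = F OR T = true.
So Overall is satisfied (T AND T AND T).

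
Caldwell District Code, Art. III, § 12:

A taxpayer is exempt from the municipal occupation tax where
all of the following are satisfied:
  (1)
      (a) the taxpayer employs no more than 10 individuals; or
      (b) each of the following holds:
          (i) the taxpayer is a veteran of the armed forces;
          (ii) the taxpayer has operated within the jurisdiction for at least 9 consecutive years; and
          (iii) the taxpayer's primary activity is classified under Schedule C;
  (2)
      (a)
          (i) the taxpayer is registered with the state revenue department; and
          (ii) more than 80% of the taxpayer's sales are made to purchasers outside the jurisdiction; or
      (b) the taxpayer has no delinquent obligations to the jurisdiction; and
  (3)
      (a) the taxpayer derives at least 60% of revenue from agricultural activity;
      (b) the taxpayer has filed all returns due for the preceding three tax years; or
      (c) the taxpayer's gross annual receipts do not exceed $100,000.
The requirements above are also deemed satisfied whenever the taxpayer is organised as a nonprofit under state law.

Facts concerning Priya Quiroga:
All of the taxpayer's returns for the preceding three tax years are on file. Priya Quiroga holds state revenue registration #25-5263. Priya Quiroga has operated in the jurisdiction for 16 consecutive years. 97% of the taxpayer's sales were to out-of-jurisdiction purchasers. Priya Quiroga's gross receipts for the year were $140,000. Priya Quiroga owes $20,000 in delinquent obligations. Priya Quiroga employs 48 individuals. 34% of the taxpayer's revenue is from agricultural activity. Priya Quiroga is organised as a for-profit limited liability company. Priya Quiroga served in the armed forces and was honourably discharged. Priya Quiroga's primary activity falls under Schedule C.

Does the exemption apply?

(a) ≤ 10 employees — not met.
(i) veteran — holds.
(ii) ≥ 9 yrs in jurisdiction — holds.
(iii) Schedule C activity — met.
(b): T AND T AND T → true.
(1) = F OR T = true.
(i) state-registered — satisfied.
(ii) >80% out-of-jur. sales — satisfied.
(a): T AND T → true.
(b) no delinquency — fails.
So (2) is satisfied (T OR F).
(a) ≥60% agricultural — not met.
(b) returns current — met.
(c) receipts ≤ $100,000 — not met.
(3) = F OR T OR F = true.
Overall = T AND T AND T = true.
Exception (nonprofit) — not satisfied.
Result: main true OR exception false → true.

Yes — exempt.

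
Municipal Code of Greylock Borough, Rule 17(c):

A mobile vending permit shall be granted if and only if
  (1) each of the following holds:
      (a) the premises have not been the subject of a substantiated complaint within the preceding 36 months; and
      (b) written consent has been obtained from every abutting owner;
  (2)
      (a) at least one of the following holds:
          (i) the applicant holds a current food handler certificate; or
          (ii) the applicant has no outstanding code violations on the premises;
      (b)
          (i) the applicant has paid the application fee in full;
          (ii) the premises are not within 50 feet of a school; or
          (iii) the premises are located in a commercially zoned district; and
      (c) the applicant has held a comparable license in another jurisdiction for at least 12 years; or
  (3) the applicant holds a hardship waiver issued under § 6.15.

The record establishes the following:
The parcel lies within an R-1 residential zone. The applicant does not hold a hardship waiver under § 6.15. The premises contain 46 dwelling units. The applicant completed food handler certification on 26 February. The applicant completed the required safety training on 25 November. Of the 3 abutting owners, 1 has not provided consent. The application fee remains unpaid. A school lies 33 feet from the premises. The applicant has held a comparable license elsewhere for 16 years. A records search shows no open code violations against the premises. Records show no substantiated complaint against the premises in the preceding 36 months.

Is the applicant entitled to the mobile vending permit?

No — denied.

(a) no complaint in 36 mo. — met.
(b) all abutters consent — fails.
So (1) is not satisfied (T AND F).
(i) food handler cert. — met.
(ii) no code violations — holds.
So (a) is satisfied (T OR T).
(i) fee paid — not met.
(ii) ≥50 ft from school — fails.
(iii) commercially zoned — fails.
(b) = F OR F OR F = false.
(c) prior license ≥ 12 yr — met.
So (2) is not satisfied (T AND F AND T).
(3) hardship waiver — fails.
So Overall is not satisfied (F OR F OR F).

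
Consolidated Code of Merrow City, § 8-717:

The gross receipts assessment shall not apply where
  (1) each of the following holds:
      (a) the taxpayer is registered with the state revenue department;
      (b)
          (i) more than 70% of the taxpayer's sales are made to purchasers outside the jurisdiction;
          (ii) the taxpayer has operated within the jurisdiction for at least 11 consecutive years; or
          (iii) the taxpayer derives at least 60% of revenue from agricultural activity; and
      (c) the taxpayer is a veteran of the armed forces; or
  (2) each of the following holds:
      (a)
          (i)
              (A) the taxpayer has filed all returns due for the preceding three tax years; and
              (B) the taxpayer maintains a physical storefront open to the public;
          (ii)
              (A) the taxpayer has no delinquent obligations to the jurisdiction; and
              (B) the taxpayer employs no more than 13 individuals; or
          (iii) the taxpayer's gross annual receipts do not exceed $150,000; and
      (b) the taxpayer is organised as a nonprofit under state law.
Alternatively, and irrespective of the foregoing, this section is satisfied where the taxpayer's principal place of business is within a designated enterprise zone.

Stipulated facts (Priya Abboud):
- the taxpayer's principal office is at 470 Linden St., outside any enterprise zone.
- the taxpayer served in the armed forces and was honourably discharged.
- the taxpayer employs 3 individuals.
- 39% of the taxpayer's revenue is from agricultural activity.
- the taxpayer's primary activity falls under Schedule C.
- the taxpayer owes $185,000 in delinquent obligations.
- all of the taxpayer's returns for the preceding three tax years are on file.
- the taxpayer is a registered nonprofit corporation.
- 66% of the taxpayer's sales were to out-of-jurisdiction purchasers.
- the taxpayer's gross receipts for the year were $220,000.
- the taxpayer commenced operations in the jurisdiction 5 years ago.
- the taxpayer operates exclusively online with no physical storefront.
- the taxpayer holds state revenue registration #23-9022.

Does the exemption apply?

No — not exempt.

(a) state-registered — holds.
(i) >70% out-of-jur. sales — not satisfied.
(ii) ≥ 11 yrs in jurisdiction — not satisfied.
(iii) ≥60% agricultural — not satisfied.
(b): F OR F OR F → false.
(c) veteran — holds.
So (1) is not satisfied (T AND F AND T).
(A) returns current — satisfied.
(B) has storefront — fails.
So (i) is not satisfied (T AND F).
(A) no delinquency — not met.
(B) ≤ 13 employees — satisfied.
So (ii) is not satisfied (F AND T).
(iii) receipts ≤ $150,000 — fails.
(a): F OR F OR F → false.
(b) nonprofit — met.
(2) = F AND T = false.
So Overall is not satisfied (F OR F).
Exception (in enterprise zone) — not satisfied.
Result: main false OR exception false → false.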